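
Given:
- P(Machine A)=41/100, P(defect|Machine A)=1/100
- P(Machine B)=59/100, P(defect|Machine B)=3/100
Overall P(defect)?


P(B) = Σ P(B|Aᵢ)×P(Aᵢ)
  1/100×41/100 = 41/10000
  3/100×59/100 = 177/10000
Sum = 109/5000

P(defect) = 109/5000 ≈ 2.18%


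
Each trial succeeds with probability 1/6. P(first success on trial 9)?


Geometric: P(X=9) = (1-p)^(k-1)×p = (5/6)^8×1/6 = 390625/10077696

P(X=9) = 390625/10077696 ≈ 3.88%


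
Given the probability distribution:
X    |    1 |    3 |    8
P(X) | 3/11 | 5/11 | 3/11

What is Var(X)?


E[X] = 42/11
E[X²] = 240/11
Var(X) = E[X²] - (E[X])² = 240/11 - 1764/121 = 876/121

Var(X) = 876/121 ≈ 7.2397


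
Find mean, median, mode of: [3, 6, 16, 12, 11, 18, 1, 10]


Sorted: [1, 3, 6, 10, 11, 12, 16, 18]
Mean = 77/8
Median = 21/2
Freq: {3: 1, 6: 1, 16: 1, 12: 1, 11: 1, 18: 1, 1: 1, 10: 1}
Mode: No mode

Mean=77/8, Median=21/2, Mode=No mode


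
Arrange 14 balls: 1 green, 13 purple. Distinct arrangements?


14!/(1!×13!) = 14

14


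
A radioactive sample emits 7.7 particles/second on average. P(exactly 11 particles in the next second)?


Poisson(λ=7.7): P(X=11) = e^(-λ)×λ^k/k!
= e^(-7.7) × 7.7^11 / 11!
≈ 0.0004528271829 × 5641543963.89 / 39916800 ≈ 0.063999

P(X=11) ≈ 0.063999 ≈ 6.40%


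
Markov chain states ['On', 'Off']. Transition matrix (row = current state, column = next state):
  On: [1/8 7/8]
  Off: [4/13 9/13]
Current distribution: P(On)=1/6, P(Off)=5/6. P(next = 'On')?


P(next=On) = Σᵢ P(now=i)×P(i→On)
= 1/6×1/8 + 5/6×4/13
= 1/48 + 10/39 = 173/624

P = 173/624 ≈ 0.2772


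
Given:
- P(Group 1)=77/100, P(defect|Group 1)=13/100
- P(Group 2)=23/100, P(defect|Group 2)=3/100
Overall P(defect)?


P(B) = Σ P(B|Aᵢ)×P(Aᵢ)
  13/100×77/100 = 1001/10000
  3/100×23/100 = 69/10000
Sum = 107/1000

P(defect) = 107/1000 ≈ 10.70%


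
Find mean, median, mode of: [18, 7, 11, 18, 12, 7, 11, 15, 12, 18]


Sorted: [7, 7, 11, 11, 12, 12, 15, 18, 18, 18]
Mean = 129/10
Median = 12
Freq: {18: 3, 7: 2, 11: 2, 12: 2, 15: 1}
Mode: [18]

Mean=129/10, Median=12, Mode=18


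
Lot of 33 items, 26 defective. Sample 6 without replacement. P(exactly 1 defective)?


Hypergeometric: C(26,1)×C(7,5)/C(33,6)
= 26×21/1107568 = 39/79112

P(X=1) = 39/79112 ≈ 0.05%


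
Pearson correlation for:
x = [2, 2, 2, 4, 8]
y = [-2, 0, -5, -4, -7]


n=5, Σx=18, Σy=-18, Σxy=-86, Σx²=92, Σy²=94
r = (5×(-86) - 18×(-18))/√((5×92 - 18²)(5×94 - (-18)²))
= -106/√(136×146) = -106/√19856 ≈ -106/140.9113 ≈ -0.7522

r ≈ -0.7522


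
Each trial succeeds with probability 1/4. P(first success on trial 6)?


Geometric: P(X=6) = (1-p)^(k-1)×p = (3/4)^5×1/4 = 243/4096

P(X=6) = 243/4096 ≈ 5.93%


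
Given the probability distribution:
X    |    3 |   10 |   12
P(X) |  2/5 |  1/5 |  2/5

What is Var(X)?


E[X] = 8
E[X²] = 406/5
Var(X) = E[X²] - (E[X])² = 406/5 - 64 = 86/5

Var(X) = 86/5 ≈ 17.2000


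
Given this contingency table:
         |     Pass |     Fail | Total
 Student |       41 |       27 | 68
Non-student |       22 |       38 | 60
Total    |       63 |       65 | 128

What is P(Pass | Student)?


P(Pass | Student) = 41/(41+27) = 41/68

P(Pass|Student) = 41/68 ≈ 60.29%


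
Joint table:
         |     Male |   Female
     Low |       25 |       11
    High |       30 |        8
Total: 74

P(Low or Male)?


P(Low∨Male) = P(Low) + P(Male) - P(Low∧Male)
= (36 + 55 - 25)/74 = 66/74 = 33/37

P = 33/37 ≈ 89.19%


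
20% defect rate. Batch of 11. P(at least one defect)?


P(all good) = (4/5)^11 = 4194304/48828125
P(≥1 defect) = 44633821/48828125

P = 44633821/48828125 ≈ 91.41%


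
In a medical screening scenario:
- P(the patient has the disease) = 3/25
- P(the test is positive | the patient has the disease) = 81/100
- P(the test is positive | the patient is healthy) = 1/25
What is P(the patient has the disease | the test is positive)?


Using Bayes' theorem:
P(A|B) = P(B|A)·P(A) / P(B)

P(the test is positive) = 81/100 × 3/25 + 1/25 × 22/25
= 243/2500 + 22/625 = 331/2500

P(the patient has the disease|the test is positive) = (243/2500) / (331/2500) = 243/331

P(the patient has the disease|the test is positive) = 243/331 ≈ 73.41%


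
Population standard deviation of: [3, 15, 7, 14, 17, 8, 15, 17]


Mean = 96/8 = 12
  (3-12)²=81
  (15-12)²=9
  (7-12)²=25
  (14-12)²=4
  (17-12)²=25
  (8-12)²=16
  (15-12)²=9
  (17-12)²=25
Σ(x-μ)² = 194
σ² = 194/8 = 97/4

σ = √(97/4) ≈ 4.9244


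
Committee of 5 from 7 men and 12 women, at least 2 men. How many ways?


Count by #men:
  2M,3W: C(7,2)×C(12,3)=4620
  3M,2W: C(7,3)×C(12,2)=2310
  4M,1W: C(7,4)×C(12,1)=420
  5M,0W: C(7,5)×C(12,0)=21
Total = 7371

7371


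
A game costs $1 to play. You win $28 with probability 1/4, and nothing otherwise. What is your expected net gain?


E[gain] = (28-1)×1/4 + (-1)×3/4
= 27/4 - 3/4 = 6

Expected net gain = $6 ≈ $6.00


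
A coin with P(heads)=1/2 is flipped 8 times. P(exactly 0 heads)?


Binomial: P(X=0) = C(8,0)×p^0×(1-p)^8
= 1 × 1 × 1/256 = 1/256

P(X=0) = 1/256 ≈ 0.39%


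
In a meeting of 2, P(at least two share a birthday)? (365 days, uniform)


P(all different) = Π(365-i)/365 for i=0..1
= 0.997260
P(match) = 1 - 0.997260 = 0.002740

P ≈ 0.0027 ≈ 0.27%


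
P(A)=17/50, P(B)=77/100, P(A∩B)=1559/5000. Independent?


P(A)×P(B) = 1309/5000
P(A∩B) = 1559/5000
Not equal → NOT independent

No, not independent


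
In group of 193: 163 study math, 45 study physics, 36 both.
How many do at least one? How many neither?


|A∪B| = 163+45-36 = 172
Neither = 193-172 = 21

At least one: 172; Neither: 21


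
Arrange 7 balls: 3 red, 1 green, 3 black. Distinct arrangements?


7!/(3!×1!×3!) = 140

140


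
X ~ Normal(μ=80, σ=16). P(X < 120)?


z = (120-80)/16 = 2.5
P(Z < 2.5) = 0.9938

P(X < 120) ≈ 0.9938


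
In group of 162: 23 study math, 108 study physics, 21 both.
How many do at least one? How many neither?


|A∪B| = 23+108-21 = 110
Neither = 162-110 = 52

At least one: 110; Neither: 52


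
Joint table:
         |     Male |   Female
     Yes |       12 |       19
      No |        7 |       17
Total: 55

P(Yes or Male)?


P(Yes∨Male) = P(Yes) + P(Male) - P(Yes∧Male)
= (31 + 19 - 12)/55 = 38/55

P = 38/55 ≈ 69.09%


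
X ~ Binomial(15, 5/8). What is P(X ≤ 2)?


P(X ≤ 2) = Σ P(X=i) for i=0..2
P(X=0) = 14348907/35184372088832
P(X=1) = 358722675/35184372088832
P(X=2) = 4185097875/35184372088832
Sum = 4558169457/35184372088832

P(X ≤ 2) = 4558169457/35184372088832 ≈ 0.01%


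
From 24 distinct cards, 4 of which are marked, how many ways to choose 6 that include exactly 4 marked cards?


Choose 4 of the 4 marked cards and 2 of the other 20 cards:
C(4,4)×C(20,2) = 1×190 = 190

190


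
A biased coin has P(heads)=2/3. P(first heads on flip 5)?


Geometric: P(X=5) = (1-p)^(k-1)×p = (1/3)^4×2/3 = 2/243

P(X=5) = 2/243 ≈ 0.82%


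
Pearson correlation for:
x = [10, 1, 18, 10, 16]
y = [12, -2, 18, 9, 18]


n=5, Σx=55, Σy=55, Σxy=820, Σx²=781, Σy²=877
r = (5×820 - 55×55)/√((5×781 - 55²)(5×877 - 55²))
= 1075/√(880×1360) = 1075/√1196800 ≈ 1075/1093.9835 ≈ 0.9826

r ≈ 0.9826


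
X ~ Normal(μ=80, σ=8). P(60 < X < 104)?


z₁=(60-80)/8=-2.5, z₂=(104-80)/8=3.0
P = Φ(3.0) - Φ(-2.5) = 0.998650 - 0.006210 = 0.992440 ≈ 0.9924

P(60 < X < 104) ≈ 0.9924


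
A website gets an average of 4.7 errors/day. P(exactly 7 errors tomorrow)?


Poisson(λ=4.7): P(X=7) = e^(-λ)×λ^k/k!
= e^(-4.7) × 4.7^7 / 7!
≈ 0.009095277102 × 50662.3120463 / 5040 ≈ 0.091426

P(X=7) ≈ 0.091426 ≈ 9.14%


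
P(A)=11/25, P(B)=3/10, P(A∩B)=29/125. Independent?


P(A)×P(B) = 33/250
P(A∩B) = 29/125
Not equal → NOT independent

No, not independent


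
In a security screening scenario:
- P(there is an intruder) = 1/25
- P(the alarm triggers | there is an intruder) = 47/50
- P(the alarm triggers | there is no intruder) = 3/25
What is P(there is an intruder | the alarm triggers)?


Using Bayes' theorem:
P(A|B) = P(B|A)·P(A) / P(B)

P(the alarm triggers) = 47/50 × 1/25 + 3/25 × 24/25
= 47/1250 + 72/625 = 191/1250

P(there is an intruder|the alarm triggers) = (47/1250) / (191/1250) = 47/191

P(there is an intruder|the alarm triggers) = 47/191 ≈ 24.61%


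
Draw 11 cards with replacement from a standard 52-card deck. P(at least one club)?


P(not a club) = 39/52 = 3/4
P(none in 11 draws) = (3/4)^11 = 177147/4194304
P(≥1 club) = 1 - 177147/4194304 = 4017157/4194304

P = 4017157/4194304 ≈ 95.78%


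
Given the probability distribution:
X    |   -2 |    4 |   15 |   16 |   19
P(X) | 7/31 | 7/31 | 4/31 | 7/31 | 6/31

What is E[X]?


E[X] = Σ x·P(X=x)
= (-2)×(7/31) + (4)×(7/31) + (15)×(4/31) + (16)×(7/31) + (19)×(6/31)
= 300/31

E[X] = 300/31


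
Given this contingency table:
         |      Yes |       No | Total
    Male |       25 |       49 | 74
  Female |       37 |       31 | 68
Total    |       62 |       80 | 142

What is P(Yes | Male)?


P(Yes | Male) = 25/(25+49) = 25/74

P(Yes|Male) = 25/74 ≈ 33.78%


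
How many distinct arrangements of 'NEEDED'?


Letters: 6, freq: {'N': 1, 'E': 3, 'D': 2}
6!/(1!×3!×2!) = 720/12 = 60

60


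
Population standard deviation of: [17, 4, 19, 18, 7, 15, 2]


Mean = 82/7
  (17-82/7)²=1369/49
  (4-82/7)²=2916/49
  (19-82/7)²=2601/49
  (18-82/7)²=1936/49
  (7-82/7)²=1089/49
  (15-82/7)²=529/49
  (2-82/7)²=4624/49
Σ(x-μ)² = 2152/7
σ² = (2152/7)/7 = 2152/49

σ = √(2152/49) ≈ 6.6271


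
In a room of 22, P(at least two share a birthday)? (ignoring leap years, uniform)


P(all different) = Π(365-i)/365 for i=0..21
= 0.524305
P(match) = 1 - 0.524305 = 0.475695

P ≈ 0.4757 ≈ 47.57%


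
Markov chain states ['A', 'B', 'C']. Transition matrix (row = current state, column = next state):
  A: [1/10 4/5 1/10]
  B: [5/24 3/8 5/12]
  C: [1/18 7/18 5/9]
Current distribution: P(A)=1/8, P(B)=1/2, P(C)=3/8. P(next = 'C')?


P(next=C) = Σᵢ P(now=i)×P(i→C)
= 1/8×1/10 + 1/2×5/12 + 3/8×5/9
= 1/80 + 5/24 + 5/24 = 103/240

P = 103/240 ≈ 0.4292


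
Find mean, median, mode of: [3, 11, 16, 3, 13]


Sorted: [3, 3, 11, 13, 16]
Mean = 46/5
Median = 11
Freq: {3: 2, 11: 1, 16: 1, 13: 1}
Mode: [3]

Mean=46/5, Median=11, Mode=3


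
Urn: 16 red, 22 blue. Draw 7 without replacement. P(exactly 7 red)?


Hypergeometric: C(16,7)×C(22,0)/C(38,7)
= 11440×1/12620256 = 65/71706

P(X=7) = 65/71706 ≈ 0.09%


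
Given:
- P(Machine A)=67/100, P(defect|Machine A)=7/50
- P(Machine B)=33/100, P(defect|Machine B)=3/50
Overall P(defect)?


P(B) = Σ P(B|Aᵢ)×P(Aᵢ)
  7/50×67/100 = 469/5000
  3/50×33/100 = 99/5000
Sum = 71/625

P(defect) = 71/625 ≈ 11.36%


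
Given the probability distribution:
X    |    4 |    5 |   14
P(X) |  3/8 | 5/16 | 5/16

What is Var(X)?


E[X] = 119/16
E[X²] = 1201/16
Var(X) = E[X²] - (E[X])² = 1201/16 - 14161/256 = 5055/256

Var(X) = 5055/256 ≈ 19.7461


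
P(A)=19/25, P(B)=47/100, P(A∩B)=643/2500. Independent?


P(A)×P(B) = 893/2500
P(A∩B) = 643/2500
Not equal → NOT independent

No, not independent


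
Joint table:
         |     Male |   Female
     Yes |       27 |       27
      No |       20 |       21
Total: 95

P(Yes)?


P(Yes) = (27+27)/95 = 54/95

P(Yes) = 54/95 ≈ 56.84%


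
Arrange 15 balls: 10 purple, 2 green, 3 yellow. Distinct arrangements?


15!/(10!×2!×3!) = 30030

30030


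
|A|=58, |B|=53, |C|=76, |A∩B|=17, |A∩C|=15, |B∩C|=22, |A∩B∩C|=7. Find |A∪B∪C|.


|A∪B∪C| = 58+53+76-17-15-22+7 = 140

|A∪B∪C| = 140


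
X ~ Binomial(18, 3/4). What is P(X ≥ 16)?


P(X ≥ 16) = Σ P(X=i) for i=16..18
P(X=16) = 6586148313/68719476736
P(X=17) = 1162261467/34359738368
P(X=18) = 387420489/68719476736
Sum = 1162261467/8589934592

P(X ≥ 16) = 1162261467/8589934592 ≈ 13.53%


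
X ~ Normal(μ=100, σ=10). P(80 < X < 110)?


z₁=(80-100)/10=-2.0, z₂=(110-100)/10=1.0
P = Φ(1.0) - Φ(-2.0) = 0.841345 - 0.022750 = 0.818595 ≈ 0.8186

P(80 < X < 110) ≈ 0.8186


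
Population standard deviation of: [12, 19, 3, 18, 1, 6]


Mean = 59/6
  (12-59/6)²=169/36
  (19-59/6)²=3025/36
  (3-59/6)²=1681/36
  (18-59/6)²=2401/36
  (1-59/6)²=2809/36
  (6-59/6)²=529/36
Σ(x-μ)² = 1769/6
σ² = (1769/6)/6 = 1769/36

σ = √(1769/36) ≈ 7.0099


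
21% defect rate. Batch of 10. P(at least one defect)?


P(all good) = (79/100)^10 = 9468276082626847201/100000000000000000000
P(≥1 defect) = 90531723917373152799/100000000000000000000

P = 90531723917373152799/100000000000000000000 ≈ 90.53%


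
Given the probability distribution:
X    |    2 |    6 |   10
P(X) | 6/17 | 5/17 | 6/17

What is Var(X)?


E[X] = 6
E[X²] = 804/17
Var(X) = E[X²] - (E[X])² = 804/17 - 36 = 192/17

Var(X) = 192/17 ≈ 11.2941


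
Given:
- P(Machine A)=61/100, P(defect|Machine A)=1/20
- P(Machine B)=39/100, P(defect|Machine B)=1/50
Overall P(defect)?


P(B) = Σ P(B|Aᵢ)×P(Aᵢ)
  1/20×61/100 = 61/2000
  1/50×39/100 = 39/5000
Sum = 383/10000

P(defect) = 383/10000 ≈ 3.83%


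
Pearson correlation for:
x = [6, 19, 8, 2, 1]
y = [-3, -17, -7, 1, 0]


n=5, Σx=36, Σy=-26, Σxy=-395, Σx²=466, Σy²=348
r = (5×(-395) - 36×(-26))/√((5×466 - 36²)(5×348 - (-26)²))
= -1039/√(1034×1064) = -1039/√1100176 ≈ -1039/1048.8927 ≈ -0.9906

r ≈ -0.9906


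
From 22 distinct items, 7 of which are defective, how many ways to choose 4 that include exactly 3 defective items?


Choose 3 of the 7 defective items and 1 of the other 15 items:
C(7,3)×C(15,1) = 35×15 = 525

525


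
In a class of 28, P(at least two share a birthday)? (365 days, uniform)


P(all different) = Π(365-i)/365 for i=0..27
= 0.345539
P(match) = 1 - 0.345539 = 0.654461

P ≈ 0.6545 ≈ 65.45%


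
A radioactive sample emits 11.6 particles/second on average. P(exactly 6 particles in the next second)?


Poisson(λ=11.6): P(X=6) = e^(-λ)×λ^k/k!
= e^(-11.6) × 11.6^6 / 6!
≈ 9.166087736e-06 × 2436396.32282 / 720 ≈ 0.031017

P(X=6) ≈ 0.031017 ≈ 3.10%


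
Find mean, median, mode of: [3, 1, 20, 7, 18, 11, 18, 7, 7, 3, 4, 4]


Sorted: [1, 3, 3, 4, 4, 7, 7, 7, 11, 18, 18, 20]
Mean = 103/12
Median = 7
Freq: {3: 2, 1: 1, 20: 1, 7: 3, 18: 2, 11: 1, 4: 2}
Mode: [7]

Mean=103/12, Median=7, Mode=7


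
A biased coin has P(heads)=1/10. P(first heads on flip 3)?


Geometric: P(X=3) = (1-p)^(k-1)×p = (9/10)^2×1/10 = 81/1000

P(X=3) = 81/1000 ≈ 8.10%


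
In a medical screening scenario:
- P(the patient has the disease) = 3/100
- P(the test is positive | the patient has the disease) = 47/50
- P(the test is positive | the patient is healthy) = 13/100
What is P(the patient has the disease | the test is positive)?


Using Bayes' theorem:
P(A|B) = P(B|A)·P(A) / P(B)

P(the test is positive) = 47/50 × 3/100 + 13/100 × 97/100
= 141/5000 + 1261/10000 = 1543/10000

P(the patient has the disease|the test is positive) = (141/5000) / (1543/10000) = 282/1543

P(the patient has the disease|the test is positive) = 282/1543 ≈ 18.28%


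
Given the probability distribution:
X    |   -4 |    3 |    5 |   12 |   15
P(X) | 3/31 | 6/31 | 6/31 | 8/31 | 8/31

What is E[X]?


E[X] = Σ x·P(X=x)
= (-4)×(3/31) + (3)×(6/31) + (5)×(6/31) + (12)×(8/31) + (15)×(8/31)
= 252/31

E[X] = 252/31


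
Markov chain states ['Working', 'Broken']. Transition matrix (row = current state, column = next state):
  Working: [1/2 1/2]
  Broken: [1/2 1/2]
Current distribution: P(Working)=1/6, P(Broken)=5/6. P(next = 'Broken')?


P(next=Broken) = Σᵢ P(now=i)×P(i→Broken)
= 1/6×1/2 + 5/6×1/2
= 1/12 + 5/12 = 1/2

P = 1/2 ≈ 0.5000


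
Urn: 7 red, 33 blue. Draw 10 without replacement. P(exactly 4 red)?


Hypergeometric: C(7,4)×C(33,6)/C(40,10)
= 35×1107568/847660528 = 7105/155363

P(X=4) = 7105/155363 ≈ 4.57%


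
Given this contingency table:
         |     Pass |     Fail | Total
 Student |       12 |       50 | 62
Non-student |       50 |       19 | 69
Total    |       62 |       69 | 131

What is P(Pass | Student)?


P(Pass | Student) = 12/(12+50) = 12/62 = 6/31

P(Pass|Student) = 6/31 ≈ 19.35%


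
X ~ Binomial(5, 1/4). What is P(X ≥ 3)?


P(X ≥ 3) = Σ P(X=i) for i=3..5
P(X=3) = 45/512
P(X=4) = 15/1024
P(X=5) = 1/1024
Sum = 53/512

P(X ≥ 3) = 53/512 ≈ 10.35%


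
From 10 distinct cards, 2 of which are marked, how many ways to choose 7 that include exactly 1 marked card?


Choose 1 of the 2 marked cards and 6 of the other 8 cards:
C(2,1)×C(8,6) = 2×28 = 56

56


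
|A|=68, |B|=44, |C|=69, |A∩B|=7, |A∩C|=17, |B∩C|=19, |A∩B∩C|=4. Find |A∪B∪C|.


|A∪B∪C| = 68+44+69-7-17-19+4 = 142

|A∪B∪C| = 142


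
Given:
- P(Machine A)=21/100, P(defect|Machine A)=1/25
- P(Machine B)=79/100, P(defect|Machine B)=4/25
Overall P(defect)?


P(B) = Σ P(B|Aᵢ)×P(Aᵢ)
  1/25×21/100 = 21/2500
  4/25×79/100 = 79/625
Sum = 337/2500

P(defect) = 337/2500 ≈ 13.48%


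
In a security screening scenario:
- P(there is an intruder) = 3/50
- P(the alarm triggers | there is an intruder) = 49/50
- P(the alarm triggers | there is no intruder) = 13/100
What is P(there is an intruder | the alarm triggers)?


Using Bayes' theorem:
P(A|B) = P(B|A)·P(A) / P(B)

P(the alarm triggers) = 49/50 × 3/50 + 13/100 × 47/50
= 147/2500 + 611/5000 = 181/1000

P(there is an intruder|the alarm triggers) = (147/2500) / (181/1000) = 294/905

P(there is an intruder|the alarm triggers) = 294/905 ≈ 32.49%


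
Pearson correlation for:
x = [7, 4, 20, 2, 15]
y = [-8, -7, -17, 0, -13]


n=5, Σx=48, Σy=-45, Σxy=-619, Σx²=694, Σy²=571
r = (5×(-619) - 48×(-45))/√((5×694 - 48²)(5×571 - (-45)²))
= -935/√(1166×830) = -935/√967780 ≈ -935/983.7581 ≈ -0.9504

r ≈ -0.9504


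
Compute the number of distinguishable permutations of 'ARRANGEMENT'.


Letters: 11, freq: {'A': 2, 'R': 2, 'N': 2, 'G': 1, 'E': 2, 'M': 1, 'T': 1}
11!/(2!×2!×2!×1!×2!×1!×1!) = 39916800/16 = 2494800

2494800


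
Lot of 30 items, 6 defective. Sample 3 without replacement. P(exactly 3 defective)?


Hypergeometric: C(6,3)×C(24,0)/C(30,3)
= 20×1/4060 = 1/203

P(X=3) = 1/203 ≈ 0.49%


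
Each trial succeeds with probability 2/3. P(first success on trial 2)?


Geometric: P(X=2) = (1-p)^(k-1)×p = (1/3)^1×2/3 = 2/9

P(X=2) = 2/9 ≈ 22.22%


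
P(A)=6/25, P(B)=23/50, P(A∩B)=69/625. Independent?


P(A)×P(B) = 69/625
P(A∩B) = 69/625
Equal ✓ → Independent

Yes, independent


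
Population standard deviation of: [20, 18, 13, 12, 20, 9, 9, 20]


Mean = 121/8
  (20-121/8)²=1521/64
  (18-121/8)²=529/64
  (13-121/8)²=289/64
  (12-121/8)²=625/64
  (20-121/8)²=1521/64
  (9-121/8)²=2401/64
  (9-121/8)²=2401/64
  (20-121/8)²=1521/64
Σ(x-μ)² = 1351/8
σ² = (1351/8)/8 = 1351/64

σ = √(1351/64) ≈ 4.5945


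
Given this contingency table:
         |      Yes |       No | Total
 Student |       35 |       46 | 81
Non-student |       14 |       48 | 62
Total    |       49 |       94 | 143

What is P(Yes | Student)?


P(Yes | Student) = 35/(35+46) = 35/81

P(Yes|Student) = 35/81 ≈ 43.21%


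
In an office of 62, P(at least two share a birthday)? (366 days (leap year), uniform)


P(all different) = Π(366-i)/366 for i=0..61
= 0.004156
P(match) = 1 - 0.004156 = 0.995844

P ≈ 0.9958 ≈ 99.58%


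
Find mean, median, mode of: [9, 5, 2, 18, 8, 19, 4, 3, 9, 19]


Sorted: [2, 3, 4, 5, 8, 9, 9, 18, 19, 19]
Mean = 96/10 = 48/5
Median = 17/2
Freq: {9: 2, 5: 1, 2: 1, 18: 1, 8: 1, 19: 2, 4: 1, 3: 1}
Mode: [9, 19]

Mean=48/5, Median=17/2, Mode=[9, 19]


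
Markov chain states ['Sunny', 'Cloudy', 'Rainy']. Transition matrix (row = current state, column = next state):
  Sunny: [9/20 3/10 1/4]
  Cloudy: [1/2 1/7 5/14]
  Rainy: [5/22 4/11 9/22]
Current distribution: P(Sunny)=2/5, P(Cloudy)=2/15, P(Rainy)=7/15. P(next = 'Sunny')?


P(next=Sunny) = Σᵢ P(now=i)×P(i→Sunny)
= 2/5×9/20 + 2/15×1/2 + 7/15×5/22
= 9/50 + 1/15 + 7/66 = 97/275

P = 97/275 ≈ 0.3527


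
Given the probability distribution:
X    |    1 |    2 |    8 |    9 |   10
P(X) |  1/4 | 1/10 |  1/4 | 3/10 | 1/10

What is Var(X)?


E[X] = 123/20
E[X²] = 1019/20
Var(X) = E[X²] - (E[X])² = 1019/20 - 15129/400 = 5251/400

Var(X) = 5251/400 ≈ 13.1275


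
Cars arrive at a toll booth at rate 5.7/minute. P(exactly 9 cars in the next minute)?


Poisson(λ=5.7): P(X=9) = e^(-λ)×λ^k/k!
= e^(-5.7) × 5.7^9 / 9!
≈ 0.003345965457 × 6351461.95538 / 362880 ≈ 0.058564

P(X=9) ≈ 0.058564 ≈ 5.86%


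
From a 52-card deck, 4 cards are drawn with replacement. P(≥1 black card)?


P(not a black card) = 26/52 = 1/2
P(none in 4 draws) = (1/2)^4 = 1/16
P(≥1 black card) = 1 - 1/16 = 15/16

P = 15/16 ≈ 93.75%


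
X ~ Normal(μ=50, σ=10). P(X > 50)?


z = (50-50)/10 = 0.0
P(X > 50) = 1 - P(Z ≤ 0.0) = 1 - 0.5000 = 0.5000

P(X > 50) ≈ 0.5000


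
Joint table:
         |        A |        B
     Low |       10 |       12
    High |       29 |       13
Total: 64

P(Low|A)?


P(Low|A) = 10/(10+29) = 10/39

P = 10/39 ≈ 25.64%


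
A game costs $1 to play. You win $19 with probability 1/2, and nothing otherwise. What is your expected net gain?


E[gain] = (19-1)×1/2 + (-1)×1/2
= 9 - 1/2 = 17/2

Expected net gain = $17/2 ≈ $8.50


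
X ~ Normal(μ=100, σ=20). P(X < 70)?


z = (70-100)/20 = -1.5
P(Z < -1.5) = 0.0668

P(X < 70) ≈ 0.0668


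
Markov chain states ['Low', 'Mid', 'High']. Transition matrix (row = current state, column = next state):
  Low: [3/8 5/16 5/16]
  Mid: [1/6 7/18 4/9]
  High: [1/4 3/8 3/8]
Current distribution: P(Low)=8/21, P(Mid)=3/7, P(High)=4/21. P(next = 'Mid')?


P(next=Mid) = Σᵢ P(now=i)×P(i→Mid)
= 8/21×5/16 + 3/7×7/18 + 4/21×3/8
= 5/42 + 1/6 + 1/14 = 5/14

P = 5/14 ≈ 0.3571


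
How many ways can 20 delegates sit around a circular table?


Circular arrangements of 20 distinct objects: fix one position to break rotational symmetry.
(n-1)! = 19! = 121645100408832000

121645100408832000


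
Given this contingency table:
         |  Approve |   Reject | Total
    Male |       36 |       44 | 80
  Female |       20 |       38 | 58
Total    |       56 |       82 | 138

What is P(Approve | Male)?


P(Approve | Male) = 36/(36+44) = 36/80 = 9/20

P(Approve|Male) = 9/20 ≈ 45.00%


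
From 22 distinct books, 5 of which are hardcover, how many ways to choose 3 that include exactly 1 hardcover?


Choose 1 of the 5 hardcovers and 2 of the other 17 books:
C(5,1)×C(17,2) = 5×136 = 680

680


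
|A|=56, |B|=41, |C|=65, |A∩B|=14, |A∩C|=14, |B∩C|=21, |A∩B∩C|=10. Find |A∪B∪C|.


|A∪B∪C| = 56+41+65-14-14-21+10 = 123

|A∪B∪C| = 123


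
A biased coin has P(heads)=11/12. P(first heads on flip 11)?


Geometric: P(X=11) = (1-p)^(k-1)×p = (1/12)^10×11/12 = 11/743008370688

P(X=11) = 11/743008370688 ≈ 0.00%


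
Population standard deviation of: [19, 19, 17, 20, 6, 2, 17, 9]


Mean = 109/8
  (19-109/8)²=1849/64
  (19-109/8)²=1849/64
  (17-109/8)²=729/64
  (20-109/8)²=2601/64
  (6-109/8)²=3721/64
  (2-109/8)²=8649/64
  (17-109/8)²=729/64
  (9-109/8)²=1369/64
Σ(x-μ)² = 2687/8
σ² = (2687/8)/8 = 2687/64

σ = √(2687/64) ≈ 6.4795


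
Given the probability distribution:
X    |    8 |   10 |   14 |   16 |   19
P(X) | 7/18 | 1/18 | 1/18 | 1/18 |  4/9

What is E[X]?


E[X] = Σ x·P(X=x)
= (8)×(7/18) + (10)×(1/18) + (14)×(1/18) + (16)×(1/18) + (19)×(4/9)
= 124/9

E[X] = 124/9


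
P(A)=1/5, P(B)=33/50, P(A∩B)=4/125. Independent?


P(A)×P(B) = 33/250
P(A∩B) = 4/125
Not equal → NOT independent

No, not independent


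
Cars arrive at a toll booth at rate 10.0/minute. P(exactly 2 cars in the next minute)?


Poisson(λ=10.0): P(X=2) = e^(-λ)×λ^k/k!
= e^(-10.0) × 10.0^2 / 2!
≈ 4.539992976e-05 × 100 / 2 ≈ 0.002270

P(X=2) ≈ 0.002270 ≈ 0.23%


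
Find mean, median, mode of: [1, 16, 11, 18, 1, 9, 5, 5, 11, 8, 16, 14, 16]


Sorted: [1, 1, 5, 5, 8, 9, 11, 11, 14, 16, 16, 16, 18]
Mean = 131/13
Median = 11
Freq: {1: 2, 16: 3, 11: 2, 18: 1, 9: 1, 5: 2, 8: 1, 14: 1}
Mode: [16]

Mean=131/13, Median=11, Mode=16


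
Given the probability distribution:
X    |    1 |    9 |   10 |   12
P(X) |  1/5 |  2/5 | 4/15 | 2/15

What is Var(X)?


E[X] = 121/15
E[X²] = 1177/15
Var(X) = E[X²] - (E[X])² = 1177/15 - 14641/225 = 3014/225

Var(X) = 3014/225 ≈ 13.3956


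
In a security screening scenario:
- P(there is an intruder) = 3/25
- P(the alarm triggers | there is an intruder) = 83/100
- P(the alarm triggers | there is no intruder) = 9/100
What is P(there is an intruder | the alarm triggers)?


Using Bayes' theorem:
P(A|B) = P(B|A)·P(A) / P(B)

P(the alarm triggers) = 83/100 × 3/25 + 9/100 × 22/25
= 249/2500 + 99/1250 = 447/2500

P(there is an intruder|the alarm triggers) = (249/2500) / (447/2500) = 83/149

P(there is an intruder|the alarm triggers) = 83/149 ≈ 55.70%


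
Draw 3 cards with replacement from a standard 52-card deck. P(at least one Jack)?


P(not a Jack) = 48/52 = 12/13
P(none in 3 draws) = (12/13)^3 = 1728/2197
P(≥1 Jack) = 1 - 1728/2197 = 469/2197

P = 469/2197 ≈ 21.35%


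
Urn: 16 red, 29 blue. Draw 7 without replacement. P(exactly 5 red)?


Hypergeometric: C(16,5)×C(29,2)/C(45,7)
= 4368×406/45379620 = 11368/290895

P(X=5) = 11368/290895 ≈ 3.91%


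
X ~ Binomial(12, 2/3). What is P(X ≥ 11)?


P(X ≥ 11) = Σ P(X=i) for i=11..12
P(X=11) = 8192/177147
P(X=12) = 4096/531441
Sum = 28672/531441

P(X ≥ 11) = 28672/531441 ≈ 5.40%


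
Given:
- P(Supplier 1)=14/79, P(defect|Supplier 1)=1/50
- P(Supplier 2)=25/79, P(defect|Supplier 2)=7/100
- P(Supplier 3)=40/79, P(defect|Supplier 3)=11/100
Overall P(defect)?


P(B) = Σ P(B|Aᵢ)×P(Aᵢ)
  1/50×14/79 = 7/1975
  7/100×25/79 = 7/316
  11/100×40/79 = 22/395
Sum = 643/7900

P(defect) = 643/7900 ≈ 8.14%


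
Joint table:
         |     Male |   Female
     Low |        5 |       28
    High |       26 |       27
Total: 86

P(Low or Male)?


P(Low∨Male) = P(Low) + P(Male) - P(Low∧Male)
= (33 + 31 - 5)/86 = 59/86

P = 59/86 ≈ 68.60%


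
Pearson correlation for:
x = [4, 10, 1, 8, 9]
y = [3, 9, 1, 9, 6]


n=5, Σx=32, Σy=28, Σxy=229, Σx²=262, Σy²=208
r = (5×229 - 32×28)/√((5×262 - 32²)(5×208 - 28²))
= 249/√(286×256) = 249/√73216 ≈ 249/270.5846 ≈ 0.9202

r ≈ 0.9202


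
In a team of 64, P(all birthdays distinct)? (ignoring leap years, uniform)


P(all different) = Π(365-i)/365 for i=0..63
= (365/365)×(364/365)×...×(302/365)
= 0.002810

P ≈ 0.0028 ≈ 0.28%


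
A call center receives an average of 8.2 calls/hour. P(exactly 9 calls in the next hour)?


Poisson(λ=8.2): P(X=9) = e^(-λ)×λ^k/k!
= e^(-8.2) × 8.2^9 / 9!
≈ 0.00027465357 × 167619550.41 / 362880 ≈ 0.126866

P(X=9) ≈ 0.126866 ≈ 12.69%


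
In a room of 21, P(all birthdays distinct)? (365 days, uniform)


P(all different) = Π(365-i)/365 for i=0..20
= (365/365)×(364/365)×...×(345/365)
= 0.556312

P ≈ 0.5563 ≈ 55.63%


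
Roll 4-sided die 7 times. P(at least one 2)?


P(no 2)^7 = (3/4)^7 = 2187/16384
P(≥1) = 1 - 2187/16384 = 14197/16384

P = 14197/16384 ≈ 86.65%


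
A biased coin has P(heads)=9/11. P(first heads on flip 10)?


Geometric: P(X=10) = (1-p)^(k-1)×p = (2/11)^9×9/11 = 4608/25937424601

P(X=10) = 4608/25937424601 ≈ 0.00%


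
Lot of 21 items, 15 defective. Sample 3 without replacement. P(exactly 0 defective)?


Hypergeometric: C(15,0)×C(6,3)/C(21,3)
= 1×20/1330 = 2/133

P(X=0) = 2/133 ≈ 1.50%


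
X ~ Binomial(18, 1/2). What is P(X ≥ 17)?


P(X ≥ 17) = Σ P(X=i) for i=17..18
P(X=17) = 9/131072
P(X=18) = 1/262144
Sum = 19/262144

P(X ≥ 17) = 19/262144 ≈ 0.01%


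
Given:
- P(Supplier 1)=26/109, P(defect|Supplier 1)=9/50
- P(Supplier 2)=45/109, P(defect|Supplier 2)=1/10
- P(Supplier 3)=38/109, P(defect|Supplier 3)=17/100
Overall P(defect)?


P(B) = Σ P(B|Aᵢ)×P(Aᵢ)
  9/50×26/109 = 117/2725
  1/10×45/109 = 9/218
  17/100×38/109 = 323/5450
Sum = 391/2725

P(defect) = 391/2725 ≈ 14.35%


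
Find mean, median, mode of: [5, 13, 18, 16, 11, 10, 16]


Sorted: [5, 10, 11, 13, 16, 16, 18]
Mean = 89/7
Median = 13
Freq: {5: 1, 13: 1, 18: 1, 16: 2, 11: 1, 10: 1}
Mode: [16]

Mean=89/7, Median=13, Mode=16


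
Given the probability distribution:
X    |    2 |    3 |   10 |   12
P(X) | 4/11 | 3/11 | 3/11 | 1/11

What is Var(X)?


E[X] = 59/11
E[X²] = 487/11
Var(X) = E[X²] - (E[X])² = 487/11 - 3481/121 = 1876/121

Var(X) = 1876/121 ≈ 15.5041


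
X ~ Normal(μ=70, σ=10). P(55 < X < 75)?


z₁=(55-70)/10=-1.5, z₂=(75-70)/10=0.5
P = Φ(0.5) - Φ(-1.5) = 0.691462 - 0.066807 = 0.624655 ≈ 0.6247

P(55 < X < 75) ≈ 0.6247


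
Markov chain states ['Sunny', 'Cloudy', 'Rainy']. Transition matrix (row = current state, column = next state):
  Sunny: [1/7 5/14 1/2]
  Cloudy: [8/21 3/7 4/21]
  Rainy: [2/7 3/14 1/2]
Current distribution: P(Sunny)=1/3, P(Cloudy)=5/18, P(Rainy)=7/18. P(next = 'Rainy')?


P(next=Rainy) = Σᵢ P(now=i)×P(i→Rainy)
= 1/3×1/2 + 5/18×4/21 + 7/18×1/2
= 1/6 + 10/189 + 7/36 = 313/756

P = 313/756 ≈ 0.4140


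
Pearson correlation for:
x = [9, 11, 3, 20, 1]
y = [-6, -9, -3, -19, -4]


n=5, Σx=44, Σy=-41, Σxy=-546, Σx²=612, Σy²=503
r = (5×(-546) - 44×(-41))/√((5×612 - 44²)(5×503 - (-41)²))
= -926/√(1124×834) = -926/√937416 ≈ -926/968.2025 ≈ -0.9564

r ≈ -0.9564


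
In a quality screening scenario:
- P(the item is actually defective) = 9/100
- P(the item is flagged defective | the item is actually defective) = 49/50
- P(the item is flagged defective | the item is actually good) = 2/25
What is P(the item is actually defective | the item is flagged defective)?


Using Bayes' theorem:
P(A|B) = P(B|A)·P(A) / P(B)

P(the item is flagged defective) = 49/50 × 9/100 + 2/25 × 91/100
= 441/5000 + 91/1250 = 161/1000

P(the item is actually defective|the item is flagged defective) = (441/5000) / (161/1000) = 63/115

P(the item is actually defective|the item is flagged defective) = 63/115 ≈ 54.78%


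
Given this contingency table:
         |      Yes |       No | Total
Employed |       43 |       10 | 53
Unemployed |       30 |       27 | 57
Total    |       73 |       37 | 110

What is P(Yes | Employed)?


P(Yes | Employed) = 43/(43+10) = 43/53

P(Yes|Employed) = 43/53 ≈ 81.13%


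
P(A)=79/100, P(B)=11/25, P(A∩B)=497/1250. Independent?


P(A)×P(B) = 869/2500
P(A∩B) = 497/1250
Not equal → NOT independent

No, not independent


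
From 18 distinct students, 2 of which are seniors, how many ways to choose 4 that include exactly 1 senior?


Choose 1 of the 2 seniors and 3 of the other 16 students:
C(2,1)×C(16,3) = 2×560 = 1120

1120


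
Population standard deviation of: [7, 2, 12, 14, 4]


Mean = 39/5
  (7-39/5)²=16/25
  (2-39/5)²=841/25
  (12-39/5)²=441/25
  (14-39/5)²=961/25
  (4-39/5)²=361/25
Σ(x-μ)² = 524/5
σ² = (524/5)/5 = 524/25

σ = √(524/25) ≈ 4.5782


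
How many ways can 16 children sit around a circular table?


Circular arrangements of 16 distinct objects: fix one position to break rotational symmetry.
(n-1)! = 15! = 1307674368000

1307674368000


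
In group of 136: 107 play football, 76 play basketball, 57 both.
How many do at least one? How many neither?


|A∪B| = 107+76-57 = 126
Neither = 136-126 = 10

At least one: 126; Neither: 10


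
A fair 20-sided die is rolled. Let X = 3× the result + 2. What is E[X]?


E[die] = (1+20)/2 = 21/2
E[X] = 3×21/2 + 2 = 67/2

E[X] = 67/2


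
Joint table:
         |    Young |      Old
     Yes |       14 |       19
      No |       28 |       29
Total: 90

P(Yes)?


P(Yes) = (14+19)/90 = 33/90 = 11/30

P(Yes) = 11/30 ≈ 36.67%


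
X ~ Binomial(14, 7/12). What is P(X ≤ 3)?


P(X ≤ 3) = Σ P(X=i) for i=0..3
P(X=0) = 6103515625/1283918464548864
P(X=1) = 59814453125/641959232274432
P(X=2) = 1088623046875/1283918464548864
P(X=3) = 1524072265625/320979616137216
Sum = 3655322265625/641959232274432

P(X ≤ 3) = 3655322265625/641959232274432 ≈ 0.57%


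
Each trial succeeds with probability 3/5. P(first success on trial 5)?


Geometric: P(X=5) = (1-p)^(k-1)×p = (2/5)^4×3/5 = 48/3125

P(X=5) = 48/3125 ≈ 1.54%


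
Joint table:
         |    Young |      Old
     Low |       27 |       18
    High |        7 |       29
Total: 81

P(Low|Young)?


P(Low|Young) = 27/(27+7) = 27/34

P = 27/34 ≈ 79.41%


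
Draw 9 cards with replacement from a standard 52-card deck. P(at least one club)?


P(not a club) = 39/52 = 3/4
P(none in 9 draws) = (3/4)^9 = 19683/262144
P(≥1 club) = 1 - 19683/262144 = 242461/262144

P = 242461/262144 ≈ 92.49%


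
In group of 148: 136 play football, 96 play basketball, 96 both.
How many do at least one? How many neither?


|A∪B| = 136+96-96 = 136
Neither = 148-136 = 12

At least one: 136; Neither: 12


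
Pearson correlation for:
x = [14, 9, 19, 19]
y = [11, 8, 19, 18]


n=4, Σx=61, Σy=56, Σxy=929, Σx²=999, Σy²=870
r = (4×929 - 61×56)/√((4×999 - 61²)(4×870 - 56²))
= 300/√(275×344) = 300/√94600 ≈ 300/307.5711 ≈ 0.9754

r ≈ 0.9754


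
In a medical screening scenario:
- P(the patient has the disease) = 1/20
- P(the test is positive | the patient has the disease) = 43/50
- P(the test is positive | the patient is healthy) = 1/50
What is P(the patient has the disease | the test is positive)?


Using Bayes' theorem:
P(A|B) = P(B|A)·P(A) / P(B)

P(the test is positive) = 43/50 × 1/20 + 1/50 × 19/20
= 43/1000 + 19/1000 = 31/500

P(the patient has the disease|the test is positive) = (43/1000) / (31/500) = 43/62

P(the patient has the disease|the test is positive) = 43/62 ≈ 69.35%


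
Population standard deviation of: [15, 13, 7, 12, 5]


Mean = 52/5
  (15-52/5)²=529/25
  (13-52/5)²=169/25
  (7-52/5)²=289/25
  (12-52/5)²=64/25
  (5-52/5)²=729/25
Σ(x-μ)² = 356/5
σ² = (356/5)/5 = 356/25

σ = √(356/25) ≈ 3.7736


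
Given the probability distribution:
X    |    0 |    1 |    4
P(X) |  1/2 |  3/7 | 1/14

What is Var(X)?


E[X] = 5/7
E[X²] = 11/7
Var(X) = E[X²] - (E[X])² = 11/7 - 25/49 = 52/49

Var(X) = 52/49 ≈ 1.0612


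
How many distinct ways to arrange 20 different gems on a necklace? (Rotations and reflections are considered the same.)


Free circular arrangements: rotations and reflections both identified.
(n-1)!/2 = 19!/2 = 121645100408832000/2 = 60822550204416000

60822550204416000


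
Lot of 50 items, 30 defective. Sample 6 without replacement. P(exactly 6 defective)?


Hypergeometric: C(30,6)×C(20,0)/C(50,6)
= 593775×1/15890700 = 1131/30268

P(X=6) = 1131/30268 ≈ 3.74%


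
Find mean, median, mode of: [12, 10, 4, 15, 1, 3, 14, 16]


Sorted: [1, 3, 4, 10, 12, 14, 15, 16]
Mean = 75/8
Median = 11
Freq: {12: 1, 10: 1, 4: 1, 15: 1, 1: 1, 3: 1, 14: 1, 16: 1}
Mode: No mode

Mean=75/8, Median=11, Mode=No mode


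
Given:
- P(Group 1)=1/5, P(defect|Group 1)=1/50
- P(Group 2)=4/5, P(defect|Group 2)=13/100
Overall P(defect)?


P(B) = Σ P(B|Aᵢ)×P(Aᵢ)
  1/50×1/5 = 1/250
  13/100×4/5 = 13/125
Sum = 27/250

P(defect) = 27/250 ≈ 10.80%


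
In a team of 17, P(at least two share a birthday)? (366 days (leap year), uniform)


P(all different) = Π(366-i)/366 for i=0..16
= 0.685712
P(match) = 1 - 0.685712 = 0.314288

P ≈ 0.3143 ≈ 31.43%


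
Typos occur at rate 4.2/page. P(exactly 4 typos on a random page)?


Poisson(λ=4.2): P(X=4) = e^(-λ)×λ^k/k!
= e^(-4.2) × 4.2^4 / 4!
≈ 0.01499557682 × 311.1696 / 24 ≈ 0.194424

P(X=4) ≈ 0.194424 ≈ 19.44%


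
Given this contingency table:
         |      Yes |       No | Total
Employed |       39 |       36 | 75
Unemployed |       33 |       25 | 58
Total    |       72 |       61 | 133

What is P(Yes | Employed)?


P(Yes | Employed) = 39/(39+36) = 39/75 = 13/25

P(Yes|Employed) = 13/25 ≈ 52.00%


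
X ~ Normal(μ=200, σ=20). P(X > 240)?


z = (240-200)/20 = 2.0
P(X > 240) = 1 - P(Z ≤ 2.0) = 1 - 0.9772 = 0.0228

P(X > 240) ≈ 0.0228


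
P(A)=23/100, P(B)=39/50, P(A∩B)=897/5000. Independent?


P(A)×P(B) = 897/5000
P(A∩B) = 897/5000
Equal ✓ → Independent

Yes, independent


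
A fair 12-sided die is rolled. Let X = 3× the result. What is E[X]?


E[die] = (1+12)/2 = 13/2
E[X] = 3 × 13/2 = 39/2

E[X] = 39/2


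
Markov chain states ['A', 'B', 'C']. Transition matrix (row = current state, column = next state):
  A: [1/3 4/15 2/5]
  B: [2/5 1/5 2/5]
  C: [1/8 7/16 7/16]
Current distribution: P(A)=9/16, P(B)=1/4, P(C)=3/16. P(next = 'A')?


P(next=A) = Σᵢ P(now=i)×P(i→A)
= 9/16×1/3 + 1/4×2/5 + 3/16×1/8
= 3/16 + 1/10 + 3/128 = 199/640

P = 199/640 ≈ 0.3109


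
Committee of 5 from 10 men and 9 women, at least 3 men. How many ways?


Count by #men:
  3M,2W: C(10,3)×C(9,2)=4320
  4M,1W: C(10,4)×C(9,1)=1890
  5M,0W: C(10,5)×C(9,0)=252
Total = 6462

6462


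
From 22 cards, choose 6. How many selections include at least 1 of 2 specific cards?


Complement: C(22,6) - C(20,6) = 74613 - 38760 = 35853

35853


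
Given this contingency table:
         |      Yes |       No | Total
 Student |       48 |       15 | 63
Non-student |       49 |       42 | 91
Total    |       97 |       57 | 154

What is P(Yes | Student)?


P(Yes | Student) = 48/(48+15) = 48/63 = 16/21

P(Yes|Student) = 16/21 ≈ 76.19%


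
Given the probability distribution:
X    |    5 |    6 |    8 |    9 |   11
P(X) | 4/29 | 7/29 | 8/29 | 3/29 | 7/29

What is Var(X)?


E[X] = 230/29
E[X²] = 1954/29
Var(X) = E[X²] - (E[X])² = 1954/29 - 52900/841 = 3766/841

Var(X) = 3766/841 ≈ 4.4780


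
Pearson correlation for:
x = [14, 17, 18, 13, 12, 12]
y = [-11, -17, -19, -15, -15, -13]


n=6, Σx=86, Σy=-90, Σxy=-1316, Σx²=1266, Σy²=1390
r = (6×(-1316) - 86×(-90))/√((6×1266 - 86²)(6×1390 - (-90)²))
= -156/√(200×240) = -156/√48000 ≈ -156/219.0890 ≈ -0.7120

r ≈ -0.7120


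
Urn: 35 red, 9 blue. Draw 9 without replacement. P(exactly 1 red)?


Hypergeometric: C(35,1)×C(9,8)/C(44,9)
= 35×9/708930508 = 315/708930508

P(X=1) = 315/708930508 ≈ 0.00%


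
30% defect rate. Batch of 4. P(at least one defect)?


P(all good) = (7/10)^4 = 2401/10000
P(≥1 defect) = 7599/10000

P = 7599/10000 ≈ 75.99%


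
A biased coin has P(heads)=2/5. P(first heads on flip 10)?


Geometric: P(X=10) = (1-p)^(k-1)×p = (3/5)^9×2/5 = 39366/9765625

P(X=10) = 39366/9765625 ≈ 0.40%


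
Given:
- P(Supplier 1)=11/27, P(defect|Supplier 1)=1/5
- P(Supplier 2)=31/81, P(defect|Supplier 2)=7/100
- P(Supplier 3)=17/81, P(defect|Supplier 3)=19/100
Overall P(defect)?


P(B) = Σ P(B|Aᵢ)×P(Aᵢ)
  1/5×11/27 = 11/135
  7/100×31/81 = 217/8100
  19/100×17/81 = 323/8100
Sum = 4/27

P(defect) = 4/27 ≈ 14.81%


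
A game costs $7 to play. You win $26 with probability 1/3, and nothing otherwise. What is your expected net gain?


E[gain] = (26-7)×1/3 + (-7)×2/3
= 19/3 - 14/3 = 5/3

Expected net gain = $5/3 ≈ $1.67


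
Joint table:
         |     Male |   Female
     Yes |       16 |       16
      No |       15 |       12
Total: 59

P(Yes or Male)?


P(Yes∨Male) = P(Yes) + P(Male) - P(Yes∧Male)
= (32 + 31 - 16)/59 = 47/59

P = 47/59 ≈ 79.66%


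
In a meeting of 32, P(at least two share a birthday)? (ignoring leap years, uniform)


P(all different) = Π(365-i)/365 for i=0..31
= 0.246652
P(match) = 1 - 0.246652 = 0.753348

P ≈ 0.7533 ≈ 75.33%
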